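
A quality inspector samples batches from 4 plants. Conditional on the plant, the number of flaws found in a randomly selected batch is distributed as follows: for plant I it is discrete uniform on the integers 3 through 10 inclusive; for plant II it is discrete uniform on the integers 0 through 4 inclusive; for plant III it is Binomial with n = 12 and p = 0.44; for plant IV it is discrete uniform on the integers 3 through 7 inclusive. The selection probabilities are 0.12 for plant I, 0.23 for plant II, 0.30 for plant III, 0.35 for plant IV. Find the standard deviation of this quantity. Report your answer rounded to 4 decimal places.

2.2043

Per component, I: μ=6.5, E[X²]=47.5; II: μ=2, E[X²]=6; III: μ=5.28, E[X²]=30.8352; IV: μ=5, E[X²]=27.
E[X] = 0.12·6.5 + 0.23·2 + 0.3·5.28 + 0.35·5 = 4.574.
E[X²] = 0.12·47.5 + 0.23·6 + 0.3·30.8352 + 0.35·27 = 25.7806.
Var(X) = E[X²] − (E[X])² = 25.7806 − 20.9215 = 4.85908.
SD(X) = √4.85908 = 2.20433.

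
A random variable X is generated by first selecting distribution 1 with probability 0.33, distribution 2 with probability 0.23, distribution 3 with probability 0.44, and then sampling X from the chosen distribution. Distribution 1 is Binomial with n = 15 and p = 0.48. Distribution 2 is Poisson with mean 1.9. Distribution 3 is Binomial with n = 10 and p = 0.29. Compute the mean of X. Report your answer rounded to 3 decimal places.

Component means — 1: 7.2; 2: 1.9; 3: 2.9.
E[X] = 0.33·7.2 + 0.23·1.9 + 0.44·2.9 = 4.089.

4.089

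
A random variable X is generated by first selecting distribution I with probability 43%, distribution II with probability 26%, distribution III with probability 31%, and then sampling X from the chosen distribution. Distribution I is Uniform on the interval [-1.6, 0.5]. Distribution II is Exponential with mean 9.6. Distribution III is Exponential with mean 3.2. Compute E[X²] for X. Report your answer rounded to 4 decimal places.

54.5601

For each component E[X²] = Var + (mean)², giving I: 0.67; II: 184.32; III: 20.48.
Overall E[X²] = 0.43·0.67 + 0.26·184.32 + 0.31·20.48 = 54.5601.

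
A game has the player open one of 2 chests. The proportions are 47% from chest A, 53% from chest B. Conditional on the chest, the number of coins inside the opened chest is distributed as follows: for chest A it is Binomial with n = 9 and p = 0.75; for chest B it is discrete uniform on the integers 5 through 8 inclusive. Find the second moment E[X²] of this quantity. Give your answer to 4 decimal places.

For each component E[X²] = Var + (mean)², giving A: 47.25; B: 43.5.
Overall E[X²] = 0.47·47.25 + 0.53·43.5 = 45.2625.

45.2625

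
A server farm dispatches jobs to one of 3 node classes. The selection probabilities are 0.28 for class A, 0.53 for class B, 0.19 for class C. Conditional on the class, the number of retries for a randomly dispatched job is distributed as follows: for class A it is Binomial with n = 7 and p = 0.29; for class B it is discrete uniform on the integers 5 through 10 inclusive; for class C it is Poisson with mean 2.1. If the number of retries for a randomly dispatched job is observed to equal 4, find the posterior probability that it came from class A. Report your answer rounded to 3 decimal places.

Likelihoods P(X=4 | ·): A: 0.0886003; B: 0; C: 0.099231.
Posterior ∝ prior × likelihood. Numerator for A: 0.28·0.0886003 = 0.0248081.
Normalizing constant: 0.28·0.0886003 + 0.53·0 + 0.19·0.099231 = 0.043662.
P(A | observation) = 0.0248081 / 0.043662 = 0.568185.

0.568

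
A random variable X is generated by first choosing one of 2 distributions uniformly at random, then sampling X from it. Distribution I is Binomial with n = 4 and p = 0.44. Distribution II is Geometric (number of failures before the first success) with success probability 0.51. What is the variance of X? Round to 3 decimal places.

1.594

Per component, I: μ=1.76, E[X²]=4.0832; II: μ=0.960784, E[X²]=2.807.
E[X] = 0.5·1.76 + 0.5·0.960784 = 1.36039.
E[X²] = 0.5·4.0832 + 0.5·2.807 = 3.4451.
Var(X) = E[X²] − (E[X])² = 3.4451 − 1.85067 = 1.59443.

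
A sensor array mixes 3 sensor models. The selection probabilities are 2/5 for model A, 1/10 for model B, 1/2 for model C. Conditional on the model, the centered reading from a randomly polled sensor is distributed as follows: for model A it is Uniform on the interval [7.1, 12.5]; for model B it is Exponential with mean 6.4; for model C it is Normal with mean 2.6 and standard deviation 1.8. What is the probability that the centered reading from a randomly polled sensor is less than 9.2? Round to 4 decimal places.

Conditional on each model, P(X < 9.2): A: 0.388889; B: 0.762479; C: 0.999877.
By total probability, P(X < 9.2) = 0.4·0.388889 + 0.1·0.762479 + 0.5·0.999877 = 0.731742.

0.7317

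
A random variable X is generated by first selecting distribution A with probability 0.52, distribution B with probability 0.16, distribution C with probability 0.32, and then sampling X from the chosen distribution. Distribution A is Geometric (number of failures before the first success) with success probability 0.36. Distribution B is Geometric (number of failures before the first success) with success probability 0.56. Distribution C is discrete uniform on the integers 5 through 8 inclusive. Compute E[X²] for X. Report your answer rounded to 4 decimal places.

For each component E[X²] = Var + (mean)², giving A: 8.09877; B: 2.02041; C: 43.5.
Overall E[X²] = 0.52·8.09877 + 0.16·2.02041 + 0.32·43.5 = 18.4546.

18.4546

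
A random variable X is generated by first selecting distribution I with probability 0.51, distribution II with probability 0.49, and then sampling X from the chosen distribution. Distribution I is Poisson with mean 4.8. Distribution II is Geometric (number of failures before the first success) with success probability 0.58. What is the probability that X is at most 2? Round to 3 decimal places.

0.526

Conditional on each component, P(X ≤ 2): I: 0.142539; II: 0.925912.
By total probability, P(X ≤ 2) = 0.51·0.142539 + 0.49·0.925912 = 0.526392.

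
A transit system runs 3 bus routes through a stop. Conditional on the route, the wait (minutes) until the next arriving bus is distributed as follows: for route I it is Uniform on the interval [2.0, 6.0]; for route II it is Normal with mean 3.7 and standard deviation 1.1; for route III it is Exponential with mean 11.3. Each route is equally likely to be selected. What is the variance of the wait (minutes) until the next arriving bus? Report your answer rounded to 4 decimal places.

55.7600

Per component, I: μ=4, E[X²]=17.3333; II: μ=3.7, E[X²]=14.9; III: μ=11.3, E[X²]=255.38.
E[X] = 0.333333·4 + 0.333333·3.7 + 0.333333·11.3 = 6.33333.
E[X²] = 0.333333·17.3333 + 0.333333·14.9 + 0.333333·255.38 = 95.8711.
Var(X) = E[X²] − (E[X])² = 95.8711 − 40.1111 = 55.76.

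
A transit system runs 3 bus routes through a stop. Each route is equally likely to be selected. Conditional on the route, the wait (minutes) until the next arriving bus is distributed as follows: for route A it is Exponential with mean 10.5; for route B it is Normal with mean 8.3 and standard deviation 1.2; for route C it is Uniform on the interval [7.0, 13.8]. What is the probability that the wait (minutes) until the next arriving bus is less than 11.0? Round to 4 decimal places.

0.7417

Conditional on each route, P(X < 11.0): A: 0.649228; B: 0.987776; C: 0.588235.
By total probability, P(X < 11.0) = 0.333333·0.649228 + 0.333333·0.987776 + 0.333333·0.588235 = 0.741746.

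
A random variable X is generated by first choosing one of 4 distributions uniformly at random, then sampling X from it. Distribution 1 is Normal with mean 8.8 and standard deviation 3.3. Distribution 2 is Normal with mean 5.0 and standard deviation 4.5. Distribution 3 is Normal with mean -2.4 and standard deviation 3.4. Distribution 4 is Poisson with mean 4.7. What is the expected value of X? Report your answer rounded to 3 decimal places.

4.025

Component means — 1: 8.8; 2: 5; 3: -2.4; 4: 4.7.
E[X] = 0.25·8.8 + 0.25·5 + 0.25·-2.4 + 0.25·4.7 = 4.025.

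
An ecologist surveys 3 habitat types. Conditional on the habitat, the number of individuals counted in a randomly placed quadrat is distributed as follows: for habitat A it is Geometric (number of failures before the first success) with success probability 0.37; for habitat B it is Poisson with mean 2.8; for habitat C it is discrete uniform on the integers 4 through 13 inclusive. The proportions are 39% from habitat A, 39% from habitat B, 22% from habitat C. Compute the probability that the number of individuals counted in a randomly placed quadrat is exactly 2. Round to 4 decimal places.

0.1502

Conditional on each habitat, P(X = 2): A: 0.146853; B: 0.238375; C: 0.
By total probability, P(X = 2) = 0.39·0.146853 + 0.39·0.238375 + 0.22·0 = 0.150239.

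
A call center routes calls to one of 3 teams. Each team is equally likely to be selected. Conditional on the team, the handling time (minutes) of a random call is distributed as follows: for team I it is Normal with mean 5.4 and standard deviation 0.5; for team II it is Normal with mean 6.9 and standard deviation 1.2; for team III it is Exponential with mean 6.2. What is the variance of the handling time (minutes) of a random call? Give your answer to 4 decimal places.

13.7522

Per component, I: μ=5.4, E[X²]=29.41; II: μ=6.9, E[X²]=49.05; III: μ=6.2, E[X²]=76.88.
E[X] = 0.333333·5.4 + 0.333333·6.9 + 0.333333·6.2 = 6.16667.
E[X²] = 0.333333·29.41 + 0.333333·49.05 + 0.333333·76.88 = 51.78.
Var(X) = E[X²] − (E[X])² = 51.78 − 38.0278 = 13.7522.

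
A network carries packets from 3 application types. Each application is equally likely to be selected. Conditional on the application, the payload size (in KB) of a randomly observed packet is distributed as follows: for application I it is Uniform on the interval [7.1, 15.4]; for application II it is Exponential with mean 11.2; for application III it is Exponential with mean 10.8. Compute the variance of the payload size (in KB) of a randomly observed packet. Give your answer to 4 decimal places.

Per component, I: μ=11.25, E[X²]=132.303; II: μ=11.2, E[X²]=250.88; III: μ=10.8, E[X²]=233.28.
E[X] = 0.333333·11.25 + 0.333333·11.2 + 0.333333·10.8 = 11.0833.
E[X²] = 0.333333·132.303 + 0.333333·250.88 + 0.333333·233.28 = 205.488.
Var(X) = E[X²] − (E[X])² = 205.488 − 122.84 = 82.6475.

82.6475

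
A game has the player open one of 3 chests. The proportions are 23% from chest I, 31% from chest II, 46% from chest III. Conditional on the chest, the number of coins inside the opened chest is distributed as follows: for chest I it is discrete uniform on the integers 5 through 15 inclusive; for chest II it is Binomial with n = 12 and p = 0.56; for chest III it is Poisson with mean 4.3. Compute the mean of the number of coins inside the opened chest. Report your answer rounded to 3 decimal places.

6.361

Component means — I: 10; II: 6.72; III: 4.3.
E[X] = 0.23·10 + 0.31·6.72 + 0.46·4.3 = 6.3612.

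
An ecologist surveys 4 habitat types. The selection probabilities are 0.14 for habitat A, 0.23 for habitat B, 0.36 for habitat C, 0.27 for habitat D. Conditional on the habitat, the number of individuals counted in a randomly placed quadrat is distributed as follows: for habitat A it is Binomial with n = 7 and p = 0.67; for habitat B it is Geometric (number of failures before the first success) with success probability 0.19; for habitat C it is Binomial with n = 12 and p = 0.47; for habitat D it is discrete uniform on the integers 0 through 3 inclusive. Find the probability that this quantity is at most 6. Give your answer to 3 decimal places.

Conditional on each habitat, P(X ≤ 6): A: 0.939393; B: 0.771232; C: 0.691104; D: 1.
By total probability, P(X ≤ 6) = 0.14·0.939393 + 0.23·0.771232 + 0.36·0.691104 + 0.27·1 = 0.827696.

0.828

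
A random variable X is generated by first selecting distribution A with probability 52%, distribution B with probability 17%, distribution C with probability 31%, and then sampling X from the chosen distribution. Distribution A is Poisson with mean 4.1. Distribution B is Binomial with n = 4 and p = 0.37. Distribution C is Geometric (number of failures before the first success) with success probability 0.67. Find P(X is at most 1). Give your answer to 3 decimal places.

Conditional on each component, P(X ≤ 1): A: 0.0845206; B: 0.527599; C: 0.8911.
By total probability, P(X ≤ 1) = 0.52·0.0845206 + 0.17·0.527599 + 0.31·0.8911 = 0.409884.

0.410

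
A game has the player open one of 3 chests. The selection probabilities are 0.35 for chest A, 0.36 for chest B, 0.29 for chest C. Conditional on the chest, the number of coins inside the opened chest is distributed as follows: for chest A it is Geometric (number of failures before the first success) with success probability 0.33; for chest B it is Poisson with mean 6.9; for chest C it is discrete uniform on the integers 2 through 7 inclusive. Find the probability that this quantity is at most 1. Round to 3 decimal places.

0.196

Conditional on each chest, P(X ≤ 1): A: 0.5511; B: 0.0079615; C: 0.
By total probability, P(X ≤ 1) = 0.35·0.5511 + 0.36·0.0079615 + 0.29·0 = 0.195751.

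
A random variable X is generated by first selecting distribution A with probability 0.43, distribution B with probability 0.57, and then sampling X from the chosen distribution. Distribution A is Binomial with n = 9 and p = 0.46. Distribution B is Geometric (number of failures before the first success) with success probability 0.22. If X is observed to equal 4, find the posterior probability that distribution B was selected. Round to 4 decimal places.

Likelihoods P(X=4 | ·): A: 0.259042; B: 0.0814331.
Posterior ∝ prior × likelihood. Numerator for B: 0.57·0.0814331 = 0.0464169.
Normalizing constant: 0.43·0.259042 + 0.57·0.0814331 = 0.157805.
P(B | observation) = 0.0464169 / 0.157805 = 0.294141.

0.2941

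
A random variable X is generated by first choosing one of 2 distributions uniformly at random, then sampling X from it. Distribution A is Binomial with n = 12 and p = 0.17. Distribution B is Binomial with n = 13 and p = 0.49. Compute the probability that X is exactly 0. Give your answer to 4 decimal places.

0.0535

Conditional on each component, P(X = 0): A: 0.10689; B: 0.000157911.
By total probability, P(X = 0) = 0.5·0.10689 + 0.5·0.000157911 = 0.053524.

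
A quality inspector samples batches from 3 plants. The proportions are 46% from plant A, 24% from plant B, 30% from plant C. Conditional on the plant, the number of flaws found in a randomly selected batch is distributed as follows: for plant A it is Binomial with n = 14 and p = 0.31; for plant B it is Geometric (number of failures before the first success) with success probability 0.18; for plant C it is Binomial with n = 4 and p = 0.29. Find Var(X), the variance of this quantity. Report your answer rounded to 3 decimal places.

9.929

Per component, A: μ=4.34, E[X²]=21.8302; B: μ=4.55556, E[X²]=46.0617; C: μ=1.16, E[X²]=2.1692.
E[X] = 0.46·4.34 + 0.24·4.55556 + 0.3·1.16 = 3.43773.
E[X²] = 0.46·21.8302 + 0.24·46.0617 + 0.3·2.1692 = 21.7475.
Var(X) = E[X²] − (E[X])² = 21.7475 − 11.818 = 9.92946.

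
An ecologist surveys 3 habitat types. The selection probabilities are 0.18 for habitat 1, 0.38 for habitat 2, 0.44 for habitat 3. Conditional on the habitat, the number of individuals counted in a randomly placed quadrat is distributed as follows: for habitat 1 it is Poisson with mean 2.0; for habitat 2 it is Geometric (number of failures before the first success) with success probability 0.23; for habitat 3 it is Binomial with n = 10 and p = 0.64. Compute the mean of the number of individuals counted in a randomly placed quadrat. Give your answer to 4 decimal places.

Component means — 1: 2; 2: 3.34783; 3: 6.4.
E[X] = 0.18·2 + 0.38·3.34783 + 0.44·6.4 = 4.44817.

4.4482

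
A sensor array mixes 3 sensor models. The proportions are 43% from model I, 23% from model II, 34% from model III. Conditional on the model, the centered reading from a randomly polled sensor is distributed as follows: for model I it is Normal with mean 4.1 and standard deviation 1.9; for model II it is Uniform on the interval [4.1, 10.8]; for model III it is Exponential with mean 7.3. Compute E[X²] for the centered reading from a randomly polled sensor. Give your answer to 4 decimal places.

For each component E[X²] = Var + (mean)², giving I: 20.42; II: 59.2433; III: 106.58.
Overall E[X²] = 0.43·20.42 + 0.23·59.2433 + 0.34·106.58 = 58.6438.

58.6438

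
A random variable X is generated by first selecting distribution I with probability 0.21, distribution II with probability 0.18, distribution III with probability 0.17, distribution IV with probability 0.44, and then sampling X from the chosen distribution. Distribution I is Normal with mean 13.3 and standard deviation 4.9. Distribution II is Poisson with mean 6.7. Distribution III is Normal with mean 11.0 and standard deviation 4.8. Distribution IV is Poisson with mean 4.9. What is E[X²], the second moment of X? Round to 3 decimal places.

88.682

For each component E[X²] = Var + (mean)², giving I: 200.9; II: 51.59; III: 144.04; IV: 28.91.
Overall E[X²] = 0.21·200.9 + 0.18·51.59 + 0.17·144.04 + 0.44·28.91 = 88.6824.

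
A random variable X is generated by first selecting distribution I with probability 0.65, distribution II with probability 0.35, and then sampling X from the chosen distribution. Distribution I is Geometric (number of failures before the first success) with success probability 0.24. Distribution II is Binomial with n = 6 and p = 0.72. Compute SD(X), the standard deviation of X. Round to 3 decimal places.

3.050

Per component, I: μ=3.16667, E[X²]=23.2222; II: μ=4.32, E[X²]=19.872.
E[X] = 0.65·3.16667 + 0.35·4.32 = 3.57033.
E[X²] = 0.65·23.2222 + 0.35·19.872 = 22.0496.
Var(X) = E[X²] − (E[X])² = 22.0496 − 12.7473 = 9.30236.
SD(X) = √9.30236 = 3.04998.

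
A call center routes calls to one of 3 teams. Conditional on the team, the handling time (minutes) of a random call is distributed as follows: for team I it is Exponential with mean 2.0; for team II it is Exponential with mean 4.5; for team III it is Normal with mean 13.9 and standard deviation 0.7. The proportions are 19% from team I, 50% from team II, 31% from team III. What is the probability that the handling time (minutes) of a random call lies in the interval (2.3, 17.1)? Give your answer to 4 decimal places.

0.6589

Conditional on each team, P(2.3 < X < 17.1): I: 0.316443; II: 0.577458; III: 0.999998.
By total probability, P(2.3 < X < 17.1) = 0.19·0.316443 + 0.5·0.577458 + 0.31·0.999998 = 0.658852.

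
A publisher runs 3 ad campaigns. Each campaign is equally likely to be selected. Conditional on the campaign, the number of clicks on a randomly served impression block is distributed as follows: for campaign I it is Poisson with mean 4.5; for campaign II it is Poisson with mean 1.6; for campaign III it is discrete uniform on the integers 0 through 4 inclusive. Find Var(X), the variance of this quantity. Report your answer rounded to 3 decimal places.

Per component, I: μ=4.5, E[X²]=24.75; II: μ=1.6, E[X²]=4.16; III: μ=2, E[X²]=6.
E[X] = 0.333333·4.5 + 0.333333·1.6 + 0.333333·2 = 2.7.
E[X²] = 0.333333·24.75 + 0.333333·4.16 + 0.333333·6 = 11.6367.
Var(X) = E[X²] − (E[X])² = 11.6367 − 7.29 = 4.34667.

4.347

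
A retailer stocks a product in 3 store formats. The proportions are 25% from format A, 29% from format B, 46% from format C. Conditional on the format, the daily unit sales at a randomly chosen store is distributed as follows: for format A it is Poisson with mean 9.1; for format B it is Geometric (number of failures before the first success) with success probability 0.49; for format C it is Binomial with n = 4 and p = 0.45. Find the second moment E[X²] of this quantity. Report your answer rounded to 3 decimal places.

For each component E[X²] = Var + (mean)², giving A: 91.91; B: 3.20741; C: 4.23.
Overall E[X²] = 0.25·91.91 + 0.29·3.20741 + 0.46·4.23 = 25.8534.

25.853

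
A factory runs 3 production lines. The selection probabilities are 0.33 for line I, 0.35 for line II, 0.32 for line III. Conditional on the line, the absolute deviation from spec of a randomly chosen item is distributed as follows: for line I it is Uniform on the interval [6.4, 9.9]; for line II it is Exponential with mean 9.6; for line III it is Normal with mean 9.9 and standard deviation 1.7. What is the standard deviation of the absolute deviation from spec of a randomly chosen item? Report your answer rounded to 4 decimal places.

Per component, I: μ=8.15, E[X²]=67.4433; II: μ=9.6, E[X²]=184.32; III: μ=9.9, E[X²]=100.9.
E[X] = 0.33·8.15 + 0.35·9.6 + 0.32·9.9 = 9.2175.
E[X²] = 0.33·67.4433 + 0.35·184.32 + 0.32·100.9 = 119.056.
Var(X) = E[X²] − (E[X])² = 119.056 − 84.9623 = 34.094.
SD(X) = √34.094 = 5.83901.

5.8390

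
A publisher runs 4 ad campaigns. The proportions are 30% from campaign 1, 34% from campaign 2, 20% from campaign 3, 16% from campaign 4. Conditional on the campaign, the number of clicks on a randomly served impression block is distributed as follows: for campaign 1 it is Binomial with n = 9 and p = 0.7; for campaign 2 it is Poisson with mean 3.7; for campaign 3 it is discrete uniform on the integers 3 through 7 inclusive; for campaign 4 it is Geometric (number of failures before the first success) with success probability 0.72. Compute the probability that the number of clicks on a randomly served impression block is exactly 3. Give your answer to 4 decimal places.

0.1198

Conditional on each campaign, P(X = 3): 1: 0.0210039; 2: 0.20872; 3: 0.2; 4: 0.0158054.
By total probability, P(X = 3) = 0.3·0.0210039 + 0.34·0.20872 + 0.2·0.2 + 0.16·0.0158054 = 0.119795.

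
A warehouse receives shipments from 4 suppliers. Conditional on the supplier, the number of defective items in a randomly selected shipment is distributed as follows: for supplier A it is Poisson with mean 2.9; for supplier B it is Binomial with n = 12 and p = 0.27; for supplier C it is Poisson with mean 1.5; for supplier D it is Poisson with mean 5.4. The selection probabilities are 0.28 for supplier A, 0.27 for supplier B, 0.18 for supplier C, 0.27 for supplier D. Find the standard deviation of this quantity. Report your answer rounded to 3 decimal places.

2.233

Per component, A: μ=2.9, E[X²]=11.31; B: μ=3.24, E[X²]=12.8628; C: μ=1.5, E[X²]=3.75; D: μ=5.4, E[X²]=34.56.
E[X] = 0.28·2.9 + 0.27·3.24 + 0.18·1.5 + 0.27·5.4 = 3.4148.
E[X²] = 0.28·11.31 + 0.27·12.8628 + 0.18·3.75 + 0.27·34.56 = 16.646.
Var(X) = E[X²] − (E[X])² = 16.646 − 11.6609 = 4.9851.
SD(X) = √4.9851 = 2.23273.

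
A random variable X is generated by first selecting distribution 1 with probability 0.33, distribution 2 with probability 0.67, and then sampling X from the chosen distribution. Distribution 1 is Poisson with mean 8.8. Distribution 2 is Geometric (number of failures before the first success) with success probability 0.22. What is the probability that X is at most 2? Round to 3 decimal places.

0.354

Conditional on each component, P(X ≤ 2): 1: 0.00731357; 2: 0.525448.
By total probability, P(X ≤ 2) = 0.33·0.00731357 + 0.67·0.525448 = 0.354464.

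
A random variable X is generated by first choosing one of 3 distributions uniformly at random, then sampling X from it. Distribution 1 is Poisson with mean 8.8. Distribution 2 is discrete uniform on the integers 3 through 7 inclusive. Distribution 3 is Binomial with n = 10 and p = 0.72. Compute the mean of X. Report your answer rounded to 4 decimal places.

7.0000

Component means — 1: 8.8; 2: 5; 3: 7.2.
E[X] = 0.333333·8.8 + 0.333333·5 + 0.333333·7.2 = 7.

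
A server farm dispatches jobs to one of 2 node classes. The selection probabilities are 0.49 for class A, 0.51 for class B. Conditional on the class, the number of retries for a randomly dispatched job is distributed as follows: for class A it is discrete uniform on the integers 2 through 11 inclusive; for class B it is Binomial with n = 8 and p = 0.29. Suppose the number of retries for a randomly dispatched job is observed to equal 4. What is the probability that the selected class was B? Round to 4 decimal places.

Likelihoods P(X=4 | ·): A: 0.1; B: 0.125812.
Posterior ∝ prior × likelihood. Numerator for B: 0.51·0.125812 = 0.0641643.
Normalizing constant: 0.49·0.1 + 0.51·0.125812 = 0.113164.
P(B | observation) = 0.0641643 / 0.113164 = 0.567001.

0.5670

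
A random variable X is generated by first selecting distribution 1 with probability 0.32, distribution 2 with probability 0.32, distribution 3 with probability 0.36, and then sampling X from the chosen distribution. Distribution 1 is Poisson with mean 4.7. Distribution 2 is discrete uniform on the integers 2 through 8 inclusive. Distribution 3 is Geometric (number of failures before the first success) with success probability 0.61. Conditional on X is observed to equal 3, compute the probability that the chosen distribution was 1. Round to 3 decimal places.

Likelihoods P(X=3 | ·): 1: 0.157383; 2: 0.142857; 3: 0.0361846.
Posterior ∝ prior × likelihood. Numerator for 1: 0.32·0.157383 = 0.0503626.
Normalizing constant: 0.32·0.157383 + 0.32·0.142857 + 0.36·0.0361846 = 0.109103.
P(1 | observation) = 0.0503626 / 0.109103 = 0.461605.

0.462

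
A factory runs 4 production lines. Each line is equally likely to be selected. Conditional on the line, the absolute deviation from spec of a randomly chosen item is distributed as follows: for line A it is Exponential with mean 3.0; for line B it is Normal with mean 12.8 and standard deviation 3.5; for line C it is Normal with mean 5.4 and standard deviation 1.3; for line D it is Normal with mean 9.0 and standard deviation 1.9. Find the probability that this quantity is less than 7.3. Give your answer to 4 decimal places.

0.5210

Conditional on each line, P(X < 7.3): A: 0.912256; B: 0.0580416; C: 0.928066; D: 0.185464.
By total probability, P(X < 7.3) = 0.25·0.912256 + 0.25·0.0580416 + 0.25·0.928066 + 0.25·0.185464 = 0.520957.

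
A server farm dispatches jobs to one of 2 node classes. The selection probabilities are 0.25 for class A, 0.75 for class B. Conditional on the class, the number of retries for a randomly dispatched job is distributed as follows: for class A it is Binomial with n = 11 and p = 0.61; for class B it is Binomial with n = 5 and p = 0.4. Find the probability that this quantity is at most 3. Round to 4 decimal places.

Conditional on each class, P(X ≤ 3): A: 0.024894; B: 0.91296.
By total probability, P(X ≤ 3) = 0.25·0.024894 + 0.75·0.91296 = 0.690943.

0.6909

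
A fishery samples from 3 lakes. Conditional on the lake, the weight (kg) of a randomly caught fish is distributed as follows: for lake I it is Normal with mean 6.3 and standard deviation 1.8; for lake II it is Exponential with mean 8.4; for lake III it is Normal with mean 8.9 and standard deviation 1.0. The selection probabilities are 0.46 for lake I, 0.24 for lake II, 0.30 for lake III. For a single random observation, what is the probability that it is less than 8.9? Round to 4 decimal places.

0.7326

Conditional on each lake, P(X < 8.9): I: 0.925693; II: 0.653379; III: 0.5.
By total probability, P(X < 8.9) = 0.46·0.925693 + 0.24·0.653379 + 0.3·0.5 = 0.73263.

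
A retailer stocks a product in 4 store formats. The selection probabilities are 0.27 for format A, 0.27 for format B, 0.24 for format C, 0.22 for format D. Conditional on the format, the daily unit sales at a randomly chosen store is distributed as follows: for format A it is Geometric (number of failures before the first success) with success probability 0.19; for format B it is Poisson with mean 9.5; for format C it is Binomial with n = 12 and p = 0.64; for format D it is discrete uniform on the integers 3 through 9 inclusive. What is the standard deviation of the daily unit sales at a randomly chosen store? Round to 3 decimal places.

3.767

Per component, A: μ=4.26316, E[X²]=40.6122; B: μ=9.5, E[X²]=99.75; C: μ=7.68, E[X²]=61.7472; D: μ=6, E[X²]=40.
E[X] = 0.27·4.26316 + 0.27·9.5 + 0.24·7.68 + 0.22·6 = 6.87925.
E[X²] = 0.27·40.6122 + 0.27·99.75 + 0.24·61.7472 + 0.22·40 = 61.5171.
Var(X) = E[X²] − (E[X])² = 61.5171 − 47.3241 = 14.193.
SD(X) = √14.193 = 3.76736.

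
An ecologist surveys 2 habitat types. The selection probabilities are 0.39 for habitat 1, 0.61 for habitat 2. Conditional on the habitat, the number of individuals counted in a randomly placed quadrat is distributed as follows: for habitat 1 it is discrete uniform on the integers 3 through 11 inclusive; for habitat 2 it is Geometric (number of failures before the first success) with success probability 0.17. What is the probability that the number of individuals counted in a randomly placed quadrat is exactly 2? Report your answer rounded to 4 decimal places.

Conditional on each habitat, P(X = 2): 1: 0; 2: 0.117113.
By total probability, P(X = 2) = 0.39·0 + 0.61·0.117113 = 0.0714389.

0.0714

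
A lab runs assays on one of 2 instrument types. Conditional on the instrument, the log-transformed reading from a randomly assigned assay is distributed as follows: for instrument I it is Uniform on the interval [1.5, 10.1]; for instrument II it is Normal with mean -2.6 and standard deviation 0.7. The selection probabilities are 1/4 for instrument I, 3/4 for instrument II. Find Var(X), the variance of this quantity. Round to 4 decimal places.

15.1383

Per component, I: μ=5.8, E[X²]=39.8033; II: μ=-2.6, E[X²]=7.25.
E[X] = 0.25·5.8 + 0.75·-2.6 = -0.5.
E[X²] = 0.25·39.8033 + 0.75·7.25 = 15.3883.
Var(X) = E[X²] − (E[X])² = 15.3883 − 0.25 = 15.1383.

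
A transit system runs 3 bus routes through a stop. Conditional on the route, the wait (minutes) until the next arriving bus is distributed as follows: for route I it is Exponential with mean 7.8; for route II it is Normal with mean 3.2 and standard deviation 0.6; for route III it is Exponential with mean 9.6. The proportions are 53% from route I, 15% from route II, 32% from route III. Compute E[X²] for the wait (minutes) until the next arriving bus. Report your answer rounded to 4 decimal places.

For each component E[X²] = Var + (mean)², giving I: 121.68; II: 10.6; III: 184.32.
Overall E[X²] = 0.53·121.68 + 0.15·10.6 + 0.32·184.32 = 125.063.

125.0628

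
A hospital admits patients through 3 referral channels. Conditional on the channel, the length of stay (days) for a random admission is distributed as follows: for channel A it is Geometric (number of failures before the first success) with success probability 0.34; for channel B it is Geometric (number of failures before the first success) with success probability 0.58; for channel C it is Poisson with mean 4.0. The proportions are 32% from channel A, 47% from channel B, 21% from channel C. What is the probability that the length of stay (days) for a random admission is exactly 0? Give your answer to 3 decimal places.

Conditional on each channel, P(X = 0): A: 0.34; B: 0.58; C: 0.0183156.
By total probability, P(X = 0) = 0.32·0.34 + 0.47·0.58 + 0.21·0.0183156 = 0.385246.

0.385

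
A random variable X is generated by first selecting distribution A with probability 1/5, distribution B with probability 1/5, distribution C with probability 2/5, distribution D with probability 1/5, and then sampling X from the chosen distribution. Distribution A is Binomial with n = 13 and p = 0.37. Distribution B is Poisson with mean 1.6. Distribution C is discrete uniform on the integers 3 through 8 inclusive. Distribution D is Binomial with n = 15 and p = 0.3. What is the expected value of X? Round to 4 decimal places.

4.3820

Component means — A: 4.81; B: 1.6; C: 5.5; D: 4.5.
E[X] = 0.2·4.81 + 0.2·1.6 + 0.4·5.5 + 0.2·4.5 = 4.382.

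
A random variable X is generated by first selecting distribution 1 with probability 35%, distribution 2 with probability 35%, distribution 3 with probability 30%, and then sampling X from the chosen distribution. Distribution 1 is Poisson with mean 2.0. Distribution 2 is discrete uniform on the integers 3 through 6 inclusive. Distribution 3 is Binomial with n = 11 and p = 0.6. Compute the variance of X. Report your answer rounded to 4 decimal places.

5.3800

Per component, 1: μ=2, E[X²]=6; 2: μ=4.5, E[X²]=21.5; 3: μ=6.6, E[X²]=46.2.
E[X] = 0.35·2 + 0.35·4.5 + 0.3·6.6 = 4.255.
E[X²] = 0.35·6 + 0.35·21.5 + 0.3·46.2 = 23.485.
Var(X) = E[X²] − (E[X])² = 23.485 − 18.105 = 5.37997.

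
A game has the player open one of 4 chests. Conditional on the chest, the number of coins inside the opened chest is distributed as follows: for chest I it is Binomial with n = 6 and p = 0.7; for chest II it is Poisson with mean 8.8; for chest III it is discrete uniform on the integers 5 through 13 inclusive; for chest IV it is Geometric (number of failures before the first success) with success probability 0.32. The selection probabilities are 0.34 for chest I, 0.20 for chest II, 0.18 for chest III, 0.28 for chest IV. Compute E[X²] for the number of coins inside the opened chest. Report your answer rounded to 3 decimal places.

For each component E[X²] = Var + (mean)², giving I: 18.9; II: 86.24; III: 87.6667; IV: 11.1562.
Overall E[X²] = 0.34·18.9 + 0.2·86.24 + 0.18·87.6667 + 0.28·11.1562 = 42.5778.

42.578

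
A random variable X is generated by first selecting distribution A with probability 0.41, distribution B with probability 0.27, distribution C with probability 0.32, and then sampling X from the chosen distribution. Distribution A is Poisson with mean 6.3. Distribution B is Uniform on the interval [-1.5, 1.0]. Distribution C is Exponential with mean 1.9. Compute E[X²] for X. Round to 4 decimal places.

For each component E[X²] = Var + (mean)², giving A: 45.99; B: 0.583333; C: 7.22.
Overall E[X²] = 0.41·45.99 + 0.27·0.583333 + 0.32·7.22 = 21.3238.

21.3238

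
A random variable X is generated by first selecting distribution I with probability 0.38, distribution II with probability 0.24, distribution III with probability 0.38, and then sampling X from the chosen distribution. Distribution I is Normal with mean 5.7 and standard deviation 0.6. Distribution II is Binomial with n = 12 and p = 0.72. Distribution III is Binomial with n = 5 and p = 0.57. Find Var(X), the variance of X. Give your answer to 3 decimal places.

Per component, I: μ=5.7, E[X²]=32.85; II: μ=8.64, E[X²]=77.0688; III: μ=2.85, E[X²]=9.348.
E[X] = 0.38·5.7 + 0.24·8.64 + 0.38·2.85 = 5.3226.
E[X²] = 0.38·32.85 + 0.24·77.0688 + 0.38·9.348 = 34.5318.
Var(X) = E[X²] − (E[X])² = 34.5318 − 28.3301 = 6.20168.

6.202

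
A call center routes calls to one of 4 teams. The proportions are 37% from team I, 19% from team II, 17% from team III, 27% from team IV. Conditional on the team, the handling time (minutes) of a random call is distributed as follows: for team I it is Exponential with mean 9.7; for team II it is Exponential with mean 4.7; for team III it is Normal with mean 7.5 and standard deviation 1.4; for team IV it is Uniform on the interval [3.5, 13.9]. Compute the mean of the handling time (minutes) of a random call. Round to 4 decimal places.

8.1060

Component means — I: 9.7; II: 4.7; III: 7.5; IV: 8.7.
E[X] = 0.37·9.7 + 0.19·4.7 + 0.17·7.5 + 0.27·8.7 = 8.106.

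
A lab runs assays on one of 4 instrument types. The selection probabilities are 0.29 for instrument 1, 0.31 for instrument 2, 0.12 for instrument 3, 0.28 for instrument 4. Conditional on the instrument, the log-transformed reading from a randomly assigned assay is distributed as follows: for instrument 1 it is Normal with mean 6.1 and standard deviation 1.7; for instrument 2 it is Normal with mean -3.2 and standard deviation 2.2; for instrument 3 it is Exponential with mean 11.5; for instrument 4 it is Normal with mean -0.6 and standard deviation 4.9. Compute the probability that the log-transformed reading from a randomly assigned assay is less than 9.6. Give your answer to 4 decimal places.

Conditional on each instrument, P(X < 9.6): 1: 0.980244; 2: 1; 3: 0.566031; 4: 0.981312.
By total probability, P(X < 9.6) = 0.29·0.980244 + 0.31·1 + 0.12·0.566031 + 0.28·0.981312 = 0.936962.

0.9370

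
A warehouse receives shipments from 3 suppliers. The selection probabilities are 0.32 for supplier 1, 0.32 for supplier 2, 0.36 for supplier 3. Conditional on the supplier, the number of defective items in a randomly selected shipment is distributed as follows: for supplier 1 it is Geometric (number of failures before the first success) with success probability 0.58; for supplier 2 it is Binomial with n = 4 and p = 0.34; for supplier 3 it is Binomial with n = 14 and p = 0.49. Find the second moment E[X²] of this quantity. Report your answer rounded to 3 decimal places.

For each component E[X²] = Var + (mean)², giving 1: 1.77289; 2: 2.7472; 3: 50.5582.
Overall E[X²] = 0.32·1.77289 + 0.32·2.7472 + 0.36·50.5582 = 19.6474.

19.647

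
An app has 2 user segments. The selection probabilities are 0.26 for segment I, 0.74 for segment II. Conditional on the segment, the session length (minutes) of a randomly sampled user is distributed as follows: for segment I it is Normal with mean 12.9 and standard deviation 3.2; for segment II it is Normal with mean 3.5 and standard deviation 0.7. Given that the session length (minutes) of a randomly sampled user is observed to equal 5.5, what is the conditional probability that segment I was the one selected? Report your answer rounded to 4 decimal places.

0.2390

Likelihoods f(5.5 | ·): I: 0.00860065; II: 0.00962014.
Posterior ∝ prior × likelihood. Numerator for I: 0.26·0.00860065 = 0.00223617.
Normalizing constant: 0.26·0.00860065 + 0.74·0.00962014 = 0.00935507.
P(I | observation) = 0.00223617 / 0.00935507 = 0.239033.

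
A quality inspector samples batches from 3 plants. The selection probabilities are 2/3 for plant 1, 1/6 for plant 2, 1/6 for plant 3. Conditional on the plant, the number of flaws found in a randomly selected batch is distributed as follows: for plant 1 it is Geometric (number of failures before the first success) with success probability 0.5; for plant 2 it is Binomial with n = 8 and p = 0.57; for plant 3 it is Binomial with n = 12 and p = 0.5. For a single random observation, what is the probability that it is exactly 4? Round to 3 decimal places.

0.083

Conditional on each plant, P(X = 4): 1: 0.03125; 2: 0.252622; 3: 0.12085.
By total probability, P(X = 4) = 0.666667·0.03125 + 0.166667·0.252622 + 0.166667·0.12085 = 0.0830786.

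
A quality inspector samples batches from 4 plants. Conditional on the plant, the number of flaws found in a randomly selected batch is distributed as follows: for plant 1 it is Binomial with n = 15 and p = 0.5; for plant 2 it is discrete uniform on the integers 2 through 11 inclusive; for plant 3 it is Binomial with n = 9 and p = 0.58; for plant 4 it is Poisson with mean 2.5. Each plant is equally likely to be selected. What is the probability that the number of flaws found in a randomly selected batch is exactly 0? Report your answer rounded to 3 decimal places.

0.021

Conditional on each plant, P(X = 0): 1: 3.05176e-05; 2: 0; 3: 0.000406671; 4: 0.082085.
By total probability, P(X = 0) = 0.25·3.05176e-05 + 0.25·0 + 0.25·0.000406671 + 0.25·0.082085 = 0.0206305.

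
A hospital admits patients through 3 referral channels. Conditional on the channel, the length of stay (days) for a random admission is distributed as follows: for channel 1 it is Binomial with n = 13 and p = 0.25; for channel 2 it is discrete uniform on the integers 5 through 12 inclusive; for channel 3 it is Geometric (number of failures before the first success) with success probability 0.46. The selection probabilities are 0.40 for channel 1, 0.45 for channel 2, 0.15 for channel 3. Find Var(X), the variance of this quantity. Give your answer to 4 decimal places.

Per component, 1: μ=3.25, E[X²]=13; 2: μ=8.5, E[X²]=77.5; 3: μ=1.17391, E[X²]=3.93006.
E[X] = 0.4·3.25 + 0.45·8.5 + 0.15·1.17391 = 5.30109.
E[X²] = 0.4·13 + 0.45·77.5 + 0.15·3.93006 = 40.6645.
Var(X) = E[X²] − (E[X])² = 40.6645 − 28.1015 = 12.563.

12.5630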